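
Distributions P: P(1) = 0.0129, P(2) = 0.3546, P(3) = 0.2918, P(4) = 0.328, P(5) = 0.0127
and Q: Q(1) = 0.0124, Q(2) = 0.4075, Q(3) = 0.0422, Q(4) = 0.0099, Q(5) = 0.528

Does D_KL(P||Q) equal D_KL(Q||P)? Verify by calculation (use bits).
D_KL(P||Q) = 2.3318 bits, D_KL(Q||P) = 2.7527 bits. No — D_KL(P||Q) ≠ D_KL(Q||P) for this pair.

D_KL(P||Q) = Σ P(x) log₂(P(x)/Q(x))

Computing term by term:
  P(1)·log₂(P(1)/Q(1)) = 0.0129·log₂(0.0129/0.0124) = 0.00074
  P(2)·log₂(P(2)/Q(2)) = 0.3546·log₂(0.3546/0.4075) = -0.07114
  P(3)·log₂(P(3)/Q(3)) = 0.2918·log₂(0.2918/0.0422) = 0.81402
  P(4)·log₂(P(4)/Q(4)) = 0.328·log₂(0.328/0.0099) = 1.65644
  P(5)·log₂(P(5)/Q(5)) = 0.0127·log₂(0.0127/0.528) = -0.06830

D_KL(P||Q) = 0.00074 - 0.07114 + 0.81402 + 1.65644 - 0.06830 = 2.33176 ≈ 2.3318 bits

D_KL(Q||P) = Σ Q(x) log₂(Q(x)/P(x))

Computing term by term:
  Q(1)·log₂(Q(1)/P(1)) = 0.0124·log₂(0.0124/0.0129) = -0.00071
  Q(2)·log₂(Q(2)/P(2)) = 0.4075·log₂(0.4075/0.3546) = 0.08175
  Q(3)·log₂(Q(3)/P(3)) = 0.0422·log₂(0.0422/0.2918) = -0.11772
  Q(4)·log₂(Q(4)/P(4)) = 0.0099·log₂(0.0099/0.328) = -0.05000
  Q(5)·log₂(Q(5)/P(5)) = 0.528·log₂(0.528/0.0127) = 2.83939

D_KL(Q||P) = -0.00071 + 0.08175 - 0.11772 - 0.05000 + 2.83939 = 2.75271 ≈ 2.7527 bits

These are NOT equal (difference: 0.4209 bits). KL divergence is asymmetric: D_KL(P||Q) ≠ D_KL(Q||P) in general.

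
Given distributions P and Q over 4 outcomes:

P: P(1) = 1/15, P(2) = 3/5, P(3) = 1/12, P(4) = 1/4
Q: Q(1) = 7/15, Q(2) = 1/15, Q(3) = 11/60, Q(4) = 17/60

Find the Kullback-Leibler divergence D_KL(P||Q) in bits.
1.5749 bits

D_KL(P||Q) = Σ P(x) log₂(P(x)/Q(x))

Computing term by term:
  P(1)·log₂(P(1)/Q(1)) = (1/15)·log₂((1/15)/(7/15)) = -0.18716
  P(2)·log₂(P(2)/Q(2)) = (3/5)·log₂((3/5)/(1/15)) = 1.90196
  P(3)·log₂(P(3)/Q(3)) = (1/12)·log₂((1/12)/(11/60)) = -0.09479
  P(4)·log₂(P(4)/Q(4)) = (1/4)·log₂((1/4)/(17/60)) = -0.04514

D_KL(P||Q) = -0.18716 + 1.90196 - 0.09479 - 0.04514 = 1.57487 ≈ 1.5749 bits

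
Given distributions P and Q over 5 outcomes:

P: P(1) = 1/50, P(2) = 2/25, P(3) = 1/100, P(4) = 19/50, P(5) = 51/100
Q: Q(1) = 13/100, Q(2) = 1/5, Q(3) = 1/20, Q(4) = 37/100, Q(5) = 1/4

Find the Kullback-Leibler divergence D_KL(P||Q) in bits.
0.3562 bits

D_KL(P||Q) = Σ P(x) log₂(P(x)/Q(x))

Computing term by term:
  P(1)·log₂(P(1)/Q(1)) = (1/50)·log₂((1/50)/(13/100)) = -0.05401
  P(2)·log₂(P(2)/Q(2)) = (2/25)·log₂((2/25)/(1/5)) = -0.10575
  P(3)·log₂(P(3)/Q(3)) = (1/100)·log₂((1/100)/(1/20)) = -0.02322
  P(4)·log₂(P(4)/Q(4)) = (19/50)·log₂((19/50)/(37/100)) = 0.01462
  P(5)·log₂(P(5)/Q(5)) = (51/100)·log₂((51/100)/(1/4)) = 0.52457

D_KL(P||Q) = -0.05401 - 0.10575 - 0.02322 + 0.01462 + 0.52457 = 0.35621 ≈ 0.3562 bits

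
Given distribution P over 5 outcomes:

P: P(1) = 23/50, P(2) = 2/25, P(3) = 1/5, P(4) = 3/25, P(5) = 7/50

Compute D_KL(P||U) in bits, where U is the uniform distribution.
0.2865 bits

U(i) = 1/5 for all i

D_KL(P||U) = Σ P(x) log₂(P(x) / (1/5))
           = Σ P(x) log₂(P(x)) + log₂(5)
           = log₂(5) - H(P)

H(P) = -Σ P(x) log₂(P(x)):
  -P(1)·log₂(P(1)) = -(23/50)·log₂(23/50) = 0.51534
  -P(2)·log₂(P(2)) = -(2/25)·log₂(2/25) = 0.29151
  -P(3)·log₂(P(3)) = -(1/5)·log₂(1/5) = 0.46439
  -P(4)·log₂(P(4)) = -(3/25)·log₂(3/25) = 0.36707
  -P(5)·log₂(P(5)) = -(7/50)·log₂(7/50) = 0.39711
H(P) = 0.51534 + 0.29151 + 0.46439 + 0.36707 + 0.39711 = 2.03542 bits

log₂(5) = 2.32193 bits

D_KL(P||U) = 2.32193 - 2.03542 = 0.28651 ≈ 0.2865 bits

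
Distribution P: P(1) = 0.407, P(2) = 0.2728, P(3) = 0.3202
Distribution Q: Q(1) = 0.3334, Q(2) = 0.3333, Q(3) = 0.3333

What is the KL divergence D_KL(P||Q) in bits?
0.0198 bits

D_KL(P||Q) = Σ P(x) log₂(P(x)/Q(x))

Computing term by term:
  P(1)·log₂(P(1)/Q(1)) = 0.407·log₂(0.407/0.3334) = 0.11712
  P(2)·log₂(P(2)/Q(2)) = 0.2728·log₂(0.2728/0.3333) = -0.07883
  P(3)·log₂(P(3)/Q(3)) = 0.3202·log₂(0.3202/0.3333) = -0.01852

D_KL(P||Q) = 0.11712 - 0.07883 - 0.01852 = 0.01977 ≈ 0.0198 bits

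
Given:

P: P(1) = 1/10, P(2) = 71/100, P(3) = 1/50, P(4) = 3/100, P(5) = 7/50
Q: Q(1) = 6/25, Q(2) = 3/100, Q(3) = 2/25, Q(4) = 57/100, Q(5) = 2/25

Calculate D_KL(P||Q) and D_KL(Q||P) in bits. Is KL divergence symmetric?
D_KL(P||Q) = 3.0603 bits, D_KL(Q||P) = 2.6829 bits. No, KL divergence is not symmetric.

D_KL(P||Q) = Σ P(x) log₂(P(x)/Q(x))

Computing term by term:
  P(1)·log₂(P(1)/Q(1)) = (1/10)·log₂((1/10)/(6/25)) = -0.12630
  P(2)·log₂(P(2)/Q(2)) = (71/100)·log₂((71/100)/(3/100)) = 3.24100
  P(3)·log₂(P(3)/Q(3)) = (1/50)·log₂((1/50)/(2/25)) = -0.04000
  P(4)·log₂(P(4)/Q(4)) = (3/100)·log₂((3/100)/(57/100)) = -0.12744
  P(5)·log₂(P(5)/Q(5)) = (7/50)·log₂((7/50)/(2/25)) = 0.11303

D_KL(P||Q) = -0.12630 + 3.24100 - 0.04000 - 0.12744 + 0.11303 = 3.06029 ≈ 3.0603 bits

D_KL(Q||P) = Σ Q(x) log₂(Q(x)/P(x))

Computing term by term:
  Q(1)·log₂(Q(1)/P(1)) = (6/25)·log₂((6/25)/(1/10)) = 0.30313
  Q(2)·log₂(Q(2)/P(2)) = (3/100)·log₂((3/100)/(71/100)) = -0.13694
  Q(3)·log₂(Q(3)/P(3)) = (2/25)·log₂((2/25)/(1/50)) = 0.16000
  Q(4)·log₂(Q(4)/P(4)) = (57/100)·log₂((57/100)/(3/100)) = 2.42132
  Q(5)·log₂(Q(5)/P(5)) = (2/25)·log₂((2/25)/(7/50)) = -0.06459

D_KL(Q||P) = 0.30313 - 0.13694 + 0.16000 + 2.42132 - 0.06459 = 2.68292 ≈ 2.6829 bits

These are NOT equal (difference: 0.3774 bits). KL divergence is asymmetric: D_KL(P||Q) ≠ D_KL(Q||P) in general.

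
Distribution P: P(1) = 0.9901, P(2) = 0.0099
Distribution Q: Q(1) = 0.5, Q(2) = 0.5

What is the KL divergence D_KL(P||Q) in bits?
0.9199 bits

D_KL(P||Q) = Σ P(x) log₂(P(x)/Q(x))

Computing term by term:
  P(1)·log₂(P(1)/Q(1)) = 0.9901·log₂(0.9901/0.5) = 0.97589
  P(2)·log₂(P(2)/Q(2)) = 0.0099·log₂(0.0099/0.5) = -0.05602

D_KL(P||Q) = 0.97589 - 0.05602 = 0.91987 ≈ 0.9199 bits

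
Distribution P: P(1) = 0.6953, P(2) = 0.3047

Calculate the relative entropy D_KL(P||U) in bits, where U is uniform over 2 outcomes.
0.1130 bits

U(i) = 1/2 for all i

D_KL(P||U) = Σ P(x) log₂(P(x) / (1/2))
           = Σ P(x) log₂(P(x)) + log₂(2)
           = log₂(2) - H(P)

H(P) = -Σ P(x) log₂(P(x)):
  -P(1)·log₂(P(1)) = -(0.6953)·log₂(0.6953) = 0.36454
  -P(2)·log₂(P(2)) = -(0.3047)·log₂(0.3047) = 0.52242
H(P) = 0.36454 + 0.52242 = 0.88696 bits

log₂(2) = 1.00000 bits

D_KL(P||U) = 1.00000 - 0.88696 = 0.11304 ≈ 0.1130 bits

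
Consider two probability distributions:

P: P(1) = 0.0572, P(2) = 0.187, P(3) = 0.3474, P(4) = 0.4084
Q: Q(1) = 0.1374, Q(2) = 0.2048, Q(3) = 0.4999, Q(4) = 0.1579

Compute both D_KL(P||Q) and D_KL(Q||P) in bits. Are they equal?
D_KL(P||Q) = 0.2807 bits, D_KL(Q||P) = 0.2466 bits. No, they are not equal.

D_KL(P||Q) = Σ P(x) log₂(P(x)/Q(x))

Computing term by term:
  P(1)·log₂(P(1)/Q(1)) = 0.0572·log₂(0.0572/0.1374) = -0.07232
  P(2)·log₂(P(2)/Q(2)) = 0.187·log₂(0.187/0.2048) = -0.02453
  P(3)·log₂(P(3)/Q(3)) = 0.3474·log₂(0.3474/0.4999) = -0.18240
  P(4)·log₂(P(4)/Q(4)) = 0.4084·log₂(0.4084/0.1579) = 0.55990

D_KL(P||Q) = -0.07232 - 0.02453 - 0.18240 + 0.55990 = 0.28065 ≈ 0.2807 bits

D_KL(Q||P) = Σ Q(x) log₂(Q(x)/P(x))

Computing term by term:
  Q(1)·log₂(Q(1)/P(1)) = 0.1374·log₂(0.1374/0.0572) = 0.17371
  Q(2)·log₂(Q(2)/P(2)) = 0.2048·log₂(0.2048/0.187) = 0.02687
  Q(3)·log₂(Q(3)/P(3)) = 0.4999·log₂(0.4999/0.3474) = 0.26247
  Q(4)·log₂(Q(4)/P(4)) = 0.1579·log₂(0.1579/0.4084) = -0.21648

D_KL(Q||P) = 0.17371 + 0.02687 + 0.26247 - 0.21648 = 0.24657 ≈ 0.2466 bits

These are NOT equal (difference: 0.0341 bits). KL divergence is asymmetric: D_KL(P||Q) ≠ D_KL(Q||P) in general.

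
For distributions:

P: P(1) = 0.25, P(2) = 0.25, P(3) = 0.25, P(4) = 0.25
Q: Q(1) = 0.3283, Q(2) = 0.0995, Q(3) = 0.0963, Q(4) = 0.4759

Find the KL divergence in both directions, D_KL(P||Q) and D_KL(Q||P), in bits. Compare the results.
D_KL(P||Q) = 0.3459 bits, D_KL(Q||P) = 0.3062 bits. D_KL(P||Q) is larger than D_KL(Q||P) by 0.0397 bits; the two directions differ.

D_KL(P||Q) = Σ P(x) log₂(P(x)/Q(x))

Computing term by term:
  P(1)·log₂(P(1)/Q(1)) = 0.25·log₂(0.25/0.3283) = -0.09827
  P(2)·log₂(P(2)/Q(2)) = 0.25·log₂(0.25/0.0995) = 0.33229
  P(3)·log₂(P(3)/Q(3)) = 0.25·log₂(0.25/0.0963) = 0.34408
  P(4)·log₂(P(4)/Q(4)) = 0.25·log₂(0.25/0.4759) = -0.23218

D_KL(P||Q) = -0.09827 + 0.33229 + 0.34408 - 0.23218 = 0.34592 ≈ 0.3459 bits

D_KL(Q||P) = Σ Q(x) log₂(Q(x)/P(x))

Computing term by term:
  Q(1)·log₂(Q(1)/P(1)) = 0.3283·log₂(0.3283/0.25) = 0.12905
  Q(2)·log₂(Q(2)/P(2)) = 0.0995·log₂(0.0995/0.25) = -0.13225
  Q(3)·log₂(Q(3)/P(3)) = 0.0963·log₂(0.0963/0.25) = -0.13254
  Q(4)·log₂(Q(4)/P(4)) = 0.4759·log₂(0.4759/0.25) = 0.44198

D_KL(Q||P) = 0.12905 - 0.13225 - 0.13254 + 0.44198 = 0.30624 ≈ 0.3062 bits

These are NOT equal (difference: 0.0397 bits). KL divergence is asymmetric: D_KL(P||Q) ≠ D_KL(Q||P) in general.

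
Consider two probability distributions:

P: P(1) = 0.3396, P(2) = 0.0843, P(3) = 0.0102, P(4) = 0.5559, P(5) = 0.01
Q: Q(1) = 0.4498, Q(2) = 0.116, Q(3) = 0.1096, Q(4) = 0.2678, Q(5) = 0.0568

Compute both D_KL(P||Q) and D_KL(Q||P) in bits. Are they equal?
D_KL(P||Q) = 0.3492 bits, D_KL(Q||P) = 0.4714 bits. No, they are not equal.

D_KL(P||Q) = Σ P(x) log₂(P(x)/Q(x))

Computing term by term:
  P(1)·log₂(P(1)/Q(1)) = 0.3396·log₂(0.3396/0.4498) = -0.13769
  P(2)·log₂(P(2)/Q(2)) = 0.0843·log₂(0.0843/0.116) = -0.03882
  P(3)·log₂(P(3)/Q(3)) = 0.0102·log₂(0.0102/0.1096) = -0.03494
  P(4)·log₂(P(4)/Q(4)) = 0.5559·log₂(0.5559/0.2678) = 0.58573
  P(5)·log₂(P(5)/Q(5)) = 0.01·log₂(0.01/0.0568) = -0.02506

D_KL(P||Q) = -0.13769 - 0.03882 - 0.03494 + 0.58573 - 0.02506 = 0.34922 ≈ 0.3492 bits

D_KL(Q||P) = Σ Q(x) log₂(Q(x)/P(x))

Computing term by term:
  Q(1)·log₂(Q(1)/P(1)) = 0.4498·log₂(0.4498/0.3396) = 0.18237
  Q(2)·log₂(Q(2)/P(2)) = 0.116·log₂(0.116/0.0843) = 0.05342
  Q(3)·log₂(Q(3)/P(3)) = 0.1096·log₂(0.1096/0.0102) = 0.37545
  Q(4)·log₂(Q(4)/P(4)) = 0.2678·log₂(0.2678/0.5559) = -0.28217
  Q(5)·log₂(Q(5)/P(5)) = 0.0568·log₂(0.0568/0.01) = 0.14233

D_KL(Q||P) = 0.18237 + 0.05342 + 0.37545 - 0.28217 + 0.14233 = 0.47140 ≈ 0.4714 bits

These are NOT equal (difference: 0.1222 bits). KL divergence is asymmetric: D_KL(P||Q) ≠ D_KL(Q||P) in general.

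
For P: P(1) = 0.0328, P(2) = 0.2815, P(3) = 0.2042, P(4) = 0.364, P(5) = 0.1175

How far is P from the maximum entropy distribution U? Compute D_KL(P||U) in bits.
0.2837 bits

U(i) = 1/5 for all i

D_KL(P||U) = Σ P(x) log₂(P(x) / (1/5))
           = Σ P(x) log₂(P(x)) + log₂(5)
           = log₂(5) - H(P)

H(P) = -Σ P(x) log₂(P(x)):
  -P(1)·log₂(P(1)) = -(0.0328)·log₂(0.0328) = 0.16171
  -P(2)·log₂(P(2)) = -(0.2815)·log₂(0.2815) = 0.51481
  -P(3)·log₂(P(3)) = -(0.2042)·log₂(0.2042) = 0.46802
  -P(4)·log₂(P(4)) = -(0.364)·log₂(0.364) = 0.53071
  -P(5)·log₂(P(5)) = -(0.1175)·log₂(0.1175) = 0.36299
H(P) = 0.16171 + 0.51481 + 0.46802 + 0.53071 + 0.36299 = 2.03824 bits

log₂(5) = 2.32193 bits

D_KL(P||U) = 2.32193 - 2.03824 = 0.28369 ≈ 0.2837 bits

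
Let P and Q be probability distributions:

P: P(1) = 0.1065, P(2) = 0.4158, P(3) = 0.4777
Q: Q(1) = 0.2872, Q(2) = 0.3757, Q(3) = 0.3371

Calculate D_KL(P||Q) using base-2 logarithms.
0.1487 bits

D_KL(P||Q) = Σ P(x) log₂(P(x)/Q(x))

Computing term by term:
  P(1)·log₂(P(1)/Q(1)) = 0.1065·log₂(0.1065/0.2872) = -0.15242
  P(2)·log₂(P(2)/Q(2)) = 0.4158·log₂(0.4158/0.3757) = 0.06084
  P(3)·log₂(P(3)/Q(3)) = 0.4777·log₂(0.4777/0.3371) = 0.24025

D_KL(P||Q) = -0.15242 + 0.06084 + 0.24025 = 0.14867 ≈ 0.1487 bits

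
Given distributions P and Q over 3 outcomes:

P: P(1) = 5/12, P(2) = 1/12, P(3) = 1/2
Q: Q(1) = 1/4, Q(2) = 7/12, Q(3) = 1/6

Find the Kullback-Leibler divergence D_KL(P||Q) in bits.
0.8656 bits

D_KL(P||Q) = Σ P(x) log₂(P(x)/Q(x))

Computing term by term:
  P(1)·log₂(P(1)/Q(1)) = (5/12)·log₂((5/12)/(1/4)) = 0.30707
  P(2)·log₂(P(2)/Q(2)) = (1/12)·log₂((1/12)/(7/12)) = -0.23395
  P(3)·log₂(P(3)/Q(3)) = (1/2)·log₂((1/2)/(1/6)) = 0.79248

D_KL(P||Q) = 0.30707 - 0.23395 + 0.79248 = 0.86560 ≈ 0.8656 bits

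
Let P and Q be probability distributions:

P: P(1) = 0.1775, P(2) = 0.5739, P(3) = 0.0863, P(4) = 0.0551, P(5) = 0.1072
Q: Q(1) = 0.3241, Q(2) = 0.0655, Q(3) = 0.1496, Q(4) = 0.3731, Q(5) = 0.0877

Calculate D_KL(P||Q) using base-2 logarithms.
1.4533 bits

D_KL(P||Q) = Σ P(x) log₂(P(x)/Q(x))

Computing term by term:
  P(1)·log₂(P(1)/Q(1)) = 0.1775·log₂(0.1775/0.3241) = -0.15418
  P(2)·log₂(P(2)/Q(2)) = 0.5739·log₂(0.5739/0.0655) = 1.79701
  P(3)·log₂(P(3)/Q(3)) = 0.0863·log₂(0.0863/0.1496) = -0.06849
  P(4)·log₂(P(4)/Q(4)) = 0.0551·log₂(0.0551/0.3731) = -0.15205
  P(5)·log₂(P(5)/Q(5)) = 0.1072·log₂(0.1072/0.0877) = 0.03105

D_KL(P||Q) = -0.15418 + 1.79701 - 0.06849 - 0.15205 + 0.03105 = 1.45334 ≈ 1.4533 bits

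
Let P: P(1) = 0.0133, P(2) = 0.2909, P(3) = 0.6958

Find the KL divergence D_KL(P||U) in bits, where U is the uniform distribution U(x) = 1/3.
0.6198 bits

U(i) = 1/3 for all i

D_KL(P||U) = Σ P(x) log₂(P(x) / (1/3))
           = Σ P(x) log₂(P(x)) + log₂(3)
           = log₂(3) - H(P)

H(P) = -Σ P(x) log₂(P(x)):
  -P(1)·log₂(P(1)) = -(0.0133)·log₂(0.0133) = 0.08289
  -P(2)·log₂(P(2)) = -(0.2909)·log₂(0.2909) = 0.51821
  -P(3)·log₂(P(3)) = -(0.6958)·log₂(0.6958) = 0.36408
H(P) = 0.08289 + 0.51821 + 0.36408 = 0.96518 bits

log₂(3) = 1.58496 bits

D_KL(P||U) = 1.58496 - 0.96518 = 0.61978 ≈ 0.6198 bits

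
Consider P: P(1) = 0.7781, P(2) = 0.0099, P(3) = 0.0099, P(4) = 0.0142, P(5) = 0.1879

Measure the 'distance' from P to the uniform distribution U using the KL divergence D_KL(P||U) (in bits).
1.3681 bits

U(i) = 1/5 for all i

D_KL(P||U) = Σ P(x) log₂(P(x) / (1/5))
           = Σ P(x) log₂(P(x)) + log₂(5)
           = log₂(5) - H(P)

H(P) = -Σ P(x) log₂(P(x)):
  -P(1)·log₂(P(1)) = -(0.7781)·log₂(0.7781) = 0.28165
  -P(2)·log₂(P(2)) = -(0.0099)·log₂(0.0099) = 0.06592
  -P(3)·log₂(P(3)) = -(0.0099)·log₂(0.0099) = 0.06592
  -P(4)·log₂(P(4)) = -(0.0142)·log₂(0.0142) = 0.08716
  -P(5)·log₂(P(5)) = -(0.1879)·log₂(0.1879) = 0.45321
H(P) = 0.28165 + 0.06592 + 0.06592 + 0.08716 + 0.45321 = 0.95386 bits

log₂(5) = 2.32193 bits

D_KL(P||U) = 2.32193 - 0.95386 = 1.36807 ≈ 1.3681 bits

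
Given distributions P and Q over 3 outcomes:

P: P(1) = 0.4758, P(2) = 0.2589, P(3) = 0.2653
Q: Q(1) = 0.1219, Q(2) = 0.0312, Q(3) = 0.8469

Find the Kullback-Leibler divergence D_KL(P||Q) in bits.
1.2809 bits

D_KL(P||Q) = Σ P(x) log₂(P(x)/Q(x))

Computing term by term:
  P(1)·log₂(P(1)/Q(1)) = 0.4758·log₂(0.4758/0.1219) = 0.93478
  P(2)·log₂(P(2)/Q(2)) = 0.2589·log₂(0.2589/0.0312) = 0.79036
  P(3)·log₂(P(3)/Q(3)) = 0.2653·log₂(0.2653/0.8469) = -0.44426

D_KL(P||Q) = 0.93478 + 0.79036 - 0.44426 = 1.28088 ≈ 1.2809 bits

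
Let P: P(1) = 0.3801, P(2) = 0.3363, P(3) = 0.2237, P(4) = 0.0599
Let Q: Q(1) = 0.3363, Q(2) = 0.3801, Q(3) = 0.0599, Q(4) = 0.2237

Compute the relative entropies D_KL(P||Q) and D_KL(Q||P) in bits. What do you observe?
D_KL(P||Q) = 0.3191 bits, D_KL(Q||P) = 0.3191 bits. The two directions give the same value here, because Q is a self-inverse relabeling of P; in general KL divergence is asymmetric.

D_KL(P||Q) = Σ P(x) log₂(P(x)/Q(x))

Computing term by term:
  P(1)·log₂(P(1)/Q(1)) = 0.3801·log₂(0.3801/0.3363) = 0.06714
  P(2)·log₂(P(2)/Q(2)) = 0.3363·log₂(0.3363/0.3801) = -0.05940
  P(3)·log₂(P(3)/Q(3)) = 0.2237·log₂(0.2237/0.0599) = 0.42524
  P(4)·log₂(P(4)/Q(4)) = 0.0599·log₂(0.0599/0.2237) = -0.11387

D_KL(P||Q) = 0.06714 - 0.05940 + 0.42524 - 0.11387 = 0.31911 ≈ 0.3191 bits

D_KL(Q||P) = Σ Q(x) log₂(Q(x)/P(x))

Computing term by term:
  Q(1)·log₂(Q(1)/P(1)) = 0.3363·log₂(0.3363/0.3801) = -0.05940
  Q(2)·log₂(Q(2)/P(2)) = 0.3801·log₂(0.3801/0.3363) = 0.06714
  Q(3)·log₂(Q(3)/P(3)) = 0.0599·log₂(0.0599/0.2237) = -0.11387
  Q(4)·log₂(Q(4)/P(4)) = 0.2237·log₂(0.2237/0.0599) = 0.42524

D_KL(Q||P) = -0.05940 + 0.06714 - 0.11387 + 0.42524 = 0.31911 ≈ 0.3191 bits

These ARE equal here. Q is P with outcomes relabeled (Q(1) = P(2), Q(2) = P(1), Q(3) = P(4), Q(4) = P(3)) by a relabeling that is its own inverse, so the two sums contain exactly the same terms in a different order. This is a special case — KL divergence is not symmetric in general: D_KL(P||Q) ≠ D_KL(Q||P) for most P, Q.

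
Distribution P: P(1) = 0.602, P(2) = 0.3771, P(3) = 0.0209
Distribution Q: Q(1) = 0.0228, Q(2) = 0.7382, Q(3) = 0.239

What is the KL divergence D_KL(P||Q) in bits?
2.4041 bits

D_KL(P||Q) = Σ P(x) log₂(P(x)/Q(x))

Computing term by term:
  P(1)·log₂(P(1)/Q(1)) = 0.602·log₂(0.602/0.0228) = 2.84304
  P(2)·log₂(P(2)/Q(2)) = 0.3771·log₂(0.3771/0.7382) = -0.36543
  P(3)·log₂(P(3)/Q(3)) = 0.0209·log₂(0.0209/0.239) = -0.07347

D_KL(P||Q) = 2.84304 - 0.36543 - 0.07347 = 2.40414 ≈ 2.4041 bits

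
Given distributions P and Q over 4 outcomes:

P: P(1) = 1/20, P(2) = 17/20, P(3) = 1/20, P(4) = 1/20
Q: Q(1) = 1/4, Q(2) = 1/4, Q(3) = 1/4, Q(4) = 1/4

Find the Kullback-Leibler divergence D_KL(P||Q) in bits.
1.1524 bits

D_KL(P||Q) = Σ P(x) log₂(P(x)/Q(x))

Computing term by term:
  P(1)·log₂(P(1)/Q(1)) = (1/20)·log₂((1/20)/(1/4)) = -0.11610
  P(2)·log₂(P(2)/Q(2)) = (17/20)·log₂((17/20)/(1/4)) = 1.50070
  P(3)·log₂(P(3)/Q(3)) = (1/20)·log₂((1/20)/(1/4)) = -0.11610
  P(4)·log₂(P(4)/Q(4)) = (1/20)·log₂((1/20)/(1/4)) = -0.11610

D_KL(P||Q) = -0.11610 + 1.50070 - 0.11610 - 0.11610 = 1.15240 ≈ 1.1524 bits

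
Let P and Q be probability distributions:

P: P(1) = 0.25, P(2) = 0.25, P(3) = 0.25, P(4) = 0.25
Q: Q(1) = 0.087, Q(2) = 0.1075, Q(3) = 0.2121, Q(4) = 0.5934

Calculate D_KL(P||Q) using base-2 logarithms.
0.4326 bits

D_KL(P||Q) = Σ P(x) log₂(P(x)/Q(x))

Computing term by term:
  P(1)·log₂(P(1)/Q(1)) = 0.25·log₂(0.25/0.087) = 0.38071
  P(2)·log₂(P(2)/Q(2)) = 0.25·log₂(0.25/0.1075) = 0.30440
  P(3)·log₂(P(3)/Q(3)) = 0.25·log₂(0.25/0.2121) = 0.05930
  P(4)·log₂(P(4)/Q(4)) = 0.25·log₂(0.25/0.5934) = -0.31177

D_KL(P||Q) = 0.38071 + 0.30440 + 0.05930 - 0.31177 = 0.43264 ≈ 0.4326 bits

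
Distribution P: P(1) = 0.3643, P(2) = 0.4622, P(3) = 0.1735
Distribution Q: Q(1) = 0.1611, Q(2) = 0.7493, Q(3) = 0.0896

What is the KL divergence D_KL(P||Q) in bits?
0.2721 bits

D_KL(P||Q) = Σ P(x) log₂(P(x)/Q(x))

Computing term by term:
  P(1)·log₂(P(1)/Q(1)) = 0.3643·log₂(0.3643/0.1611) = 0.42884
  P(2)·log₂(P(2)/Q(2)) = 0.4622·log₂(0.4622/0.7493) = -0.32217
  P(3)·log₂(P(3)/Q(3)) = 0.1735·log₂(0.1735/0.0896) = 0.16541

D_KL(P||Q) = 0.42884 - 0.32217 + 0.16541 = 0.27208 ≈ 0.2721 bits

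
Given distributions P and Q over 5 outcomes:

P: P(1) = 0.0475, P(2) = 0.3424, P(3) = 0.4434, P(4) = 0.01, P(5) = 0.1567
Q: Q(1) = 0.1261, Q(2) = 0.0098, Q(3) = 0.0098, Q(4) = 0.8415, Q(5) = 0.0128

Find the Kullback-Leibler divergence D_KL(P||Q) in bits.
4.6294 bits

D_KL(P||Q) = Σ P(x) log₂(P(x)/Q(x))

Computing term by term:
  P(1)·log₂(P(1)/Q(1)) = 0.0475·log₂(0.0475/0.1261) = -0.06691
  P(2)·log₂(P(2)/Q(2)) = 0.3424·log₂(0.3424/0.0098) = 1.75540
  P(3)·log₂(P(3)/Q(3)) = 0.4434·log₂(0.4434/0.0098) = 2.43856
  P(4)·log₂(P(4)/Q(4)) = 0.01·log₂(0.01/0.8415) = -0.06395
  P(5)·log₂(P(5)/Q(5)) = 0.1567·log₂(0.1567/0.0128) = 0.56628

D_KL(P||Q) = -0.06691 + 1.75540 + 2.43856 - 0.06395 + 0.56628 = 4.62938 ≈ 4.6294 bits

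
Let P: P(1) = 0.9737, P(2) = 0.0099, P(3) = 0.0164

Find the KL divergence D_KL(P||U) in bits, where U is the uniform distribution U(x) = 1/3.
1.3844 bits

U(i) = 1/3 for all i

D_KL(P||U) = Σ P(x) log₂(P(x) / (1/3))
           = Σ P(x) log₂(P(x)) + log₂(3)
           = log₂(3) - H(P)

H(P) = -Σ P(x) log₂(P(x)):
  -P(1)·log₂(P(1)) = -(0.9737)·log₂(0.9737) = 0.03744
  -P(2)·log₂(P(2)) = -(0.0099)·log₂(0.0099) = 0.06592
  -P(3)·log₂(P(3)) = -(0.0164)·log₂(0.0164) = 0.09725
H(P) = 0.03744 + 0.06592 + 0.09725 = 0.20061 bits

log₂(3) = 1.58496 bits

D_KL(P||U) = 1.58496 - 0.20061 = 1.38435 ≈ 1.3844 bits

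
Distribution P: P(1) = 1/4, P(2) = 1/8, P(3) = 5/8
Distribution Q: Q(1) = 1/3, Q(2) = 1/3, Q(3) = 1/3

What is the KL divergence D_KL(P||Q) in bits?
0.2862 bits

D_KL(P||Q) = Σ P(x) log₂(P(x)/Q(x))

Computing term by term:
  P(1)·log₂(P(1)/Q(1)) = (1/4)·log₂((1/4)/(1/3)) = -0.10376
  P(2)·log₂(P(2)/Q(2)) = (1/8)·log₂((1/8)/(1/3)) = -0.17688
  P(3)·log₂(P(3)/Q(3)) = (5/8)·log₂((5/8)/(1/3)) = 0.56681

D_KL(P||Q) = -0.10376 - 0.17688 + 0.56681 = 0.28617 ≈ 0.2862 bits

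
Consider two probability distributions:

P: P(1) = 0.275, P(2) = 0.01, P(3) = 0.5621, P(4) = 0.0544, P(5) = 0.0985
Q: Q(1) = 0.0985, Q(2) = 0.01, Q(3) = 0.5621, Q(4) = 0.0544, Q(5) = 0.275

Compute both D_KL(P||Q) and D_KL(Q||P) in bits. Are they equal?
D_KL(P||Q) = 0.2614 bits, D_KL(Q||P) = 0.2614 bits. Yes, in this case they are equal (although KL divergence is not symmetric in general).

D_KL(P||Q) = Σ P(x) log₂(P(x)/Q(x))

Computing term by term:
  P(1)·log₂(P(1)/Q(1)) = 0.275·log₂(0.275/0.0985) = 0.40734
  P(2)·log₂(P(2)/Q(2)) = 0.01·log₂(0.01/0.01) = 0.00000
  P(3)·log₂(P(3)/Q(3)) = 0.5621·log₂(0.5621/0.5621) = 0.00000
  P(4)·log₂(P(4)/Q(4)) = 0.0544·log₂(0.0544/0.0544) = 0.00000
  P(5)·log₂(P(5)/Q(5)) = 0.0985·log₂(0.0985/0.275) = -0.14590

D_KL(P||Q) = 0.40734 + 0.00000 + 0.00000 + 0.00000 - 0.14590 = 0.26144 ≈ 0.2614 bits

D_KL(Q||P) = Σ Q(x) log₂(Q(x)/P(x))

Computing term by term:
  Q(1)·log₂(Q(1)/P(1)) = 0.0985·log₂(0.0985/0.275) = -0.14590
  Q(2)·log₂(Q(2)/P(2)) = 0.01·log₂(0.01/0.01) = 0.00000
  Q(3)·log₂(Q(3)/P(3)) = 0.5621·log₂(0.5621/0.5621) = 0.00000
  Q(4)·log₂(Q(4)/P(4)) = 0.0544·log₂(0.0544/0.0544) = 0.00000
  Q(5)·log₂(Q(5)/P(5)) = 0.275·log₂(0.275/0.0985) = 0.40734

D_KL(Q||P) = -0.14590 + 0.00000 + 0.00000 + 0.00000 + 0.40734 = 0.26144 ≈ 0.2614 bits

These ARE equal here. Q is P with outcomes relabeled (Q(1) = P(5), Q(5) = P(1)) by a relabeling that is its own inverse, so the two sums contain exactly the same terms in a different order. This is a special case — KL divergence is not symmetric in general: D_KL(P||Q) ≠ D_KL(Q||P) for most P, Q.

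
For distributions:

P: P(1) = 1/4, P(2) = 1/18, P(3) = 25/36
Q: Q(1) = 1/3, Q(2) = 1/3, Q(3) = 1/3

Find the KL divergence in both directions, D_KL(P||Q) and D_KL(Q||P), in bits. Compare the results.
D_KL(P||Q) = 0.4880 bits, D_KL(Q||P) = 0.6470 bits. D_KL(Q||P) is larger than D_KL(P||Q) by 0.1590 bits; the two directions differ.

D_KL(P||Q) = Σ P(x) log₂(P(x)/Q(x))

Computing term by term:
  P(1)·log₂(P(1)/Q(1)) = (1/4)·log₂((1/4)/(1/3)) = -0.10376
  P(2)·log₂(P(2)/Q(2)) = (1/18)·log₂((1/18)/(1/3)) = -0.14361
  P(3)·log₂(P(3)/Q(3)) = (25/36)·log₂((25/36)/(1/3)) = 0.73534

D_KL(P||Q) = -0.10376 - 0.14361 + 0.73534 = 0.48797 ≈ 0.4880 bits

D_KL(Q||P) = Σ Q(x) log₂(Q(x)/P(x))

Computing term by term:
  Q(1)·log₂(Q(1)/P(1)) = (1/3)·log₂((1/3)/(1/4)) = 0.13835
  Q(2)·log₂(Q(2)/P(2)) = (1/3)·log₂((1/3)/(1/18)) = 0.86165
  Q(3)·log₂(Q(3)/P(3)) = (1/3)·log₂((1/3)/(25/36)) = -0.35296

D_KL(Q||P) = 0.13835 + 0.86165 - 0.35296 = 0.64704 ≈ 0.6470 bits

These are NOT equal (difference: 0.1590 bits). KL divergence is asymmetric: D_KL(P||Q) ≠ D_KL(Q||P) in general.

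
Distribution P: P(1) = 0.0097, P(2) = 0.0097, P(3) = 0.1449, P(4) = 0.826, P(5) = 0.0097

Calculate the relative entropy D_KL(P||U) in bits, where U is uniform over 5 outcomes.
1.4957 bits

U(i) = 1/5 for all i

D_KL(P||U) = Σ P(x) log₂(P(x) / (1/5))
           = Σ P(x) log₂(P(x)) + log₂(5)
           = log₂(5) - H(P)

H(P) = -Σ P(x) log₂(P(x)):
  -P(1)·log₂(P(1)) = -(0.0097)·log₂(0.0097) = 0.06487
  -P(2)·log₂(P(2)) = -(0.0097)·log₂(0.0097) = 0.06487
  -P(3)·log₂(P(3)) = -(0.1449)·log₂(0.1449) = 0.40382
  -P(4)·log₂(P(4)) = -(0.826)·log₂(0.826) = 0.22780
  -P(5)·log₂(P(5)) = -(0.0097)·log₂(0.0097) = 0.06487
H(P) = 0.06487 + 0.06487 + 0.40382 + 0.22780 + 0.06487 = 0.82623 bits

log₂(5) = 2.32193 bits

D_KL(P||U) = 2.32193 - 0.82623 = 1.49570 ≈ 1.4957 bits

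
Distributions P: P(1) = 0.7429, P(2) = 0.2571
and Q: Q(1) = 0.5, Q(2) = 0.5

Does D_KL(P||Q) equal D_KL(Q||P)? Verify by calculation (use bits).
D_KL(P||Q) = 0.1777 bits, D_KL(Q||P) = 0.1942 bits. No — D_KL(P||Q) ≠ D_KL(Q||P) for this pair.

D_KL(P||Q) = Σ P(x) log₂(P(x)/Q(x))

Computing term by term:
  P(1)·log₂(P(1)/Q(1)) = 0.7429·log₂(0.7429/0.5) = 0.42437
  P(2)·log₂(P(2)/Q(2)) = 0.2571·log₂(0.2571/0.5) = -0.24671

D_KL(P||Q) = 0.42437 - 0.24671 = 0.17766 ≈ 0.1777 bits

D_KL(Q||P) = Σ Q(x) log₂(Q(x)/P(x))

Computing term by term:
  Q(1)·log₂(Q(1)/P(1)) = 0.5·log₂(0.5/0.7429) = -0.28562
  Q(2)·log₂(Q(2)/P(2)) = 0.5·log₂(0.5/0.2571) = 0.47980

D_KL(Q||P) = -0.28562 + 0.47980 = 0.19418 ≈ 0.1942 bits

These are NOT equal (difference: 0.0165 bits). KL divergence is asymmetric: D_KL(P||Q) ≠ D_KL(Q||P) in general.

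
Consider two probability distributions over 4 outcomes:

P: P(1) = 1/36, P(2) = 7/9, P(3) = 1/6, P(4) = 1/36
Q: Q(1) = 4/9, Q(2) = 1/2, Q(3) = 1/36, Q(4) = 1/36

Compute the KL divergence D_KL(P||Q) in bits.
0.8155 bits

D_KL(P||Q) = Σ P(x) log₂(P(x)/Q(x))

Computing term by term:
  P(1)·log₂(P(1)/Q(1)) = (1/36)·log₂((1/36)/(4/9)) = -0.11111
  P(2)·log₂(P(2)/Q(2)) = (7/9)·log₂((7/9)/(1/2)) = 0.49578
  P(3)·log₂(P(3)/Q(3)) = (1/6)·log₂((1/6)/(1/36)) = 0.43083
  P(4)·log₂(P(4)/Q(4)) = (1/36)·log₂((1/36)/(1/36)) = 0.00000

D_KL(P||Q) = -0.11111 + 0.49578 + 0.43083 + 0.00000 = 0.81550 ≈ 0.8155 bits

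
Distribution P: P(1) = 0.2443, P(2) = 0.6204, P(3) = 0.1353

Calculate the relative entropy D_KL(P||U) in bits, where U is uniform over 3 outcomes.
0.2705 bits

U(i) = 1/3 for all i

D_KL(P||U) = Σ P(x) log₂(P(x) / (1/3))
           = Σ P(x) log₂(P(x)) + log₂(3)
           = log₂(3) - H(P)

H(P) = -Σ P(x) log₂(P(x)):
  -P(1)·log₂(P(1)) = -(0.2443)·log₂(0.2443) = 0.49673
  -P(2)·log₂(P(2)) = -(0.6204)·log₂(0.6204) = 0.42729
  -P(3)·log₂(P(3)) = -(0.1353)·log₂(0.1353) = 0.39044
H(P) = 0.49673 + 0.42729 + 0.39044 = 1.31446 bits

log₂(3) = 1.58496 bits

D_KL(P||U) = 1.58496 - 1.31446 = 0.27050 ≈ 0.2705 bits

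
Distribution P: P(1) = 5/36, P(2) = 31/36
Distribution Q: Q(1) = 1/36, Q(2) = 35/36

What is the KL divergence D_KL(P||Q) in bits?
0.1717 bits

D_KL(P||Q) = Σ P(x) log₂(P(x)/Q(x))

Computing term by term:
  P(1)·log₂(P(1)/Q(1)) = (5/36)·log₂((5/36)/(1/36)) = 0.32249
  P(2)·log₂(P(2)/Q(2)) = (31/36)·log₂((31/36)/(35/36)) = -0.15077

D_KL(P||Q) = 0.32249 - 0.15077 = 0.17172 ≈ 0.1717 bits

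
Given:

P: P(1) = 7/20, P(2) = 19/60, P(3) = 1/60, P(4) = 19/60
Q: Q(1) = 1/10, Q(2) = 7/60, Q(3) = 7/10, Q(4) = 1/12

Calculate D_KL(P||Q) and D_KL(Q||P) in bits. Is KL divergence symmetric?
D_KL(P||Q) = 1.6088 bits, D_KL(Q||P) = 3.2653 bits. No, KL divergence is not symmetric.

D_KL(P||Q) = Σ P(x) log₂(P(x)/Q(x))

Computing term by term:
  P(1)·log₂(P(1)/Q(1)) = (7/20)·log₂((7/20)/(1/10)) = 0.63257
  P(2)·log₂(P(2)/Q(2)) = (19/60)·log₂((19/60)/(7/60)) = 0.45618
  P(3)·log₂(P(3)/Q(3)) = (1/60)·log₂((1/60)/(7/10)) = -0.08987
  P(4)·log₂(P(4)/Q(4)) = (19/60)·log₂((19/60)/(1/12)) = 0.60990

D_KL(P||Q) = 0.63257 + 0.45618 - 0.08987 + 0.60990 = 1.60878 ≈ 1.6088 bits

D_KL(Q||P) = Σ Q(x) log₂(Q(x)/P(x))

Computing term by term:
  Q(1)·log₂(Q(1)/P(1)) = (1/10)·log₂((1/10)/(7/20)) = -0.18074
  Q(2)·log₂(Q(2)/P(2)) = (7/60)·log₂((7/60)/(19/60)) = -0.16807
  Q(3)·log₂(Q(3)/P(3)) = (7/10)·log₂((7/10)/(1/60)) = 3.77462
  Q(4)·log₂(Q(4)/P(4)) = (1/12)·log₂((1/12)/(19/60)) = -0.16050

D_KL(Q||P) = -0.18074 - 0.16807 + 3.77462 - 0.16050 = 3.26531 ≈ 3.2653 bits

These are NOT equal (difference: 1.6565 bits). KL divergence is asymmetric: D_KL(P||Q) ≠ D_KL(Q||P) in general.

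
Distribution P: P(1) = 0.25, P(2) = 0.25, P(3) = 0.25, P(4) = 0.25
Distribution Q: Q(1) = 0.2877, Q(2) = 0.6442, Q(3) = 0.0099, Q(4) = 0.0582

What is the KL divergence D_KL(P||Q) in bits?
1.2982 bits

D_KL(P||Q) = Σ P(x) log₂(P(x)/Q(x))

Computing term by term:
  P(1)·log₂(P(1)/Q(1)) = 0.25·log₂(0.25/0.2877) = -0.05066
  P(2)·log₂(P(2)/Q(2)) = 0.25·log₂(0.25/0.6442) = -0.34140
  P(3)·log₂(P(3)/Q(3)) = 0.25·log₂(0.25/0.0099) = 1.16459
  P(4)·log₂(P(4)/Q(4)) = 0.25·log₂(0.25/0.0582) = 0.52571

D_KL(P||Q) = -0.05066 - 0.34140 + 1.16459 + 0.52571 = 1.29824 ≈ 1.2982 bits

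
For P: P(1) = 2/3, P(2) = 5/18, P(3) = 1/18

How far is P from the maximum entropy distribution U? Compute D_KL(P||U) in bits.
0.4500 bits

U(i) = 1/3 for all i

D_KL(P||U) = Σ P(x) log₂(P(x) / (1/3))
           = Σ P(x) log₂(P(x)) + log₂(3)
           = log₂(3) - H(P)

H(P) = -Σ P(x) log₂(P(x)):
  -P(1)·log₂(P(1)) = -(2/3)·log₂(2/3) = 0.38998
  -P(2)·log₂(P(2)) = -(5/18)·log₂(5/18) = 0.51333
  -P(3)·log₂(P(3)) = -(1/18)·log₂(1/18) = 0.23166
H(P) = 0.38998 + 0.51333 + 0.23166 = 1.13497 bits

log₂(3) = 1.58496 bits

D_KL(P||U) = 1.58496 - 1.13497 = 0.44999 ≈ 0.4500 bits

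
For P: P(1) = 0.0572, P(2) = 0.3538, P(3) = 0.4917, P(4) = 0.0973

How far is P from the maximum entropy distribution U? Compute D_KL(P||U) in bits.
0.4029 bits

U(i) = 1/4 for all i

D_KL(P||U) = Σ P(x) log₂(P(x) / (1/4))
           = Σ P(x) log₂(P(x)) + log₂(4)
           = log₂(4) - H(P)

H(P) = -Σ P(x) log₂(P(x)):
  -P(1)·log₂(P(1)) = -(0.0572)·log₂(0.0572) = 0.23611
  -P(2)·log₂(P(2)) = -(0.3538)·log₂(0.3538) = 0.53034
  -P(3)·log₂(P(3)) = -(0.4917)·log₂(0.4917) = 0.50357
  -P(4)·log₂(P(4)) = -(0.0973)·log₂(0.0973) = 0.32707
H(P) = 0.23611 + 0.53034 + 0.50357 + 0.32707 = 1.59709 bits

log₂(4) = 2.00000 bits

D_KL(P||U) = 2.00000 - 1.59709 = 0.40291 ≈ 0.4029 bits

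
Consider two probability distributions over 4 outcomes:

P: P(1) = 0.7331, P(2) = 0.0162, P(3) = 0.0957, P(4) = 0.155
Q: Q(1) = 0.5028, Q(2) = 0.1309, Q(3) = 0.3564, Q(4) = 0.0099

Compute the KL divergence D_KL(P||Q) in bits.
0.7836 bits

D_KL(P||Q) = Σ P(x) log₂(P(x)/Q(x))

Computing term by term:
  P(1)·log₂(P(1)/Q(1)) = 0.7331·log₂(0.7331/0.5028) = 0.39882
  P(2)·log₂(P(2)/Q(2)) = 0.0162·log₂(0.0162/0.1309) = -0.04883
  P(3)·log₂(P(3)/Q(3)) = 0.0957·log₂(0.0957/0.3564) = -0.18153
  P(4)·log₂(P(4)/Q(4)) = 0.155·log₂(0.155/0.0099) = 0.61515

D_KL(P||Q) = 0.39882 - 0.04883 - 0.18153 + 0.61515 = 0.78361 ≈ 0.7836 bits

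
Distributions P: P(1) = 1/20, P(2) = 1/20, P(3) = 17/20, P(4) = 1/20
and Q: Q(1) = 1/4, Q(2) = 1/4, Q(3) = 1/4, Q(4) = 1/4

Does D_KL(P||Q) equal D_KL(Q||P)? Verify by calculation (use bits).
D_KL(P||Q) = 1.1524 bits, D_KL(Q||P) = 1.3001 bits. No — D_KL(P||Q) ≠ D_KL(Q||P) for this pair.

D_KL(P||Q) = Σ P(x) log₂(P(x)/Q(x))

Computing term by term:
  P(1)·log₂(P(1)/Q(1)) = (1/20)·log₂((1/20)/(1/4)) = -0.11610
  P(2)·log₂(P(2)/Q(2)) = (1/20)·log₂((1/20)/(1/4)) = -0.11610
  P(3)·log₂(P(3)/Q(3)) = (17/20)·log₂((17/20)/(1/4)) = 1.50070
  P(4)·log₂(P(4)/Q(4)) = (1/20)·log₂((1/20)/(1/4)) = -0.11610

D_KL(P||Q) = -0.11610 - 0.11610 + 1.50070 - 0.11610 = 1.15240 ≈ 1.1524 bits

D_KL(Q||P) = Σ Q(x) log₂(Q(x)/P(x))

Computing term by term:
  Q(1)·log₂(Q(1)/P(1)) = (1/4)·log₂((1/4)/(1/20)) = 0.58048
  Q(2)·log₂(Q(2)/P(2)) = (1/4)·log₂((1/4)/(1/20)) = 0.58048
  Q(3)·log₂(Q(3)/P(3)) = (1/4)·log₂((1/4)/(17/20)) = -0.44138
  Q(4)·log₂(Q(4)/P(4)) = (1/4)·log₂((1/4)/(1/20)) = 0.58048

D_KL(Q||P) = 0.58048 + 0.58048 - 0.44138 + 0.58048 = 1.30006 ≈ 1.3001 bits

These are NOT equal (difference: 0.1477 bits). KL divergence is asymmetric: D_KL(P||Q) ≠ D_KL(Q||P) in general.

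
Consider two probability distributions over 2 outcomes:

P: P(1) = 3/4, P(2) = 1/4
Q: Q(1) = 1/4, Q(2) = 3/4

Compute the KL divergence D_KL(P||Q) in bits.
0.7925 bits

D_KL(P||Q) = Σ P(x) log₂(P(x)/Q(x))

Computing term by term:
  P(1)·log₂(P(1)/Q(1)) = (3/4)·log₂((3/4)/(1/4)) = 1.18872
  P(2)·log₂(P(2)/Q(2)) = (1/4)·log₂((1/4)/(3/4)) = -0.39624

D_KL(P||Q) = 1.18872 - 0.39624 = 0.79248 ≈ 0.7925 bits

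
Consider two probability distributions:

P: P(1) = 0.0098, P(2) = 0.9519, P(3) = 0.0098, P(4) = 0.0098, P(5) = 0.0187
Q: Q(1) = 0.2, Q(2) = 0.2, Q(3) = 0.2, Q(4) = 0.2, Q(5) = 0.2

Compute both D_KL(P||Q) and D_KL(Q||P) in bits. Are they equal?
D_KL(P||Q) = 1.9507 bits, D_KL(Q||P) = 2.8443 bits. No, they are not equal.

D_KL(P||Q) = Σ P(x) log₂(P(x)/Q(x))

Computing term by term:
  P(1)·log₂(P(1)/Q(1)) = 0.0098·log₂(0.0098/0.2) = -0.04264
  P(2)·log₂(P(2)/Q(2)) = 0.9519·log₂(0.9519/0.2) = 2.14255
  P(3)·log₂(P(3)/Q(3)) = 0.0098·log₂(0.0098/0.2) = -0.04264
  P(4)·log₂(P(4)/Q(4)) = 0.0098·log₂(0.0098/0.2) = -0.04264
  P(5)·log₂(P(5)/Q(5)) = 0.0187·log₂(0.0187/0.2) = -0.06393

D_KL(P||Q) = -0.04264 + 2.14255 - 0.04264 - 0.04264 - 0.06393 = 1.95070 ≈ 1.9507 bits

D_KL(Q||P) = Σ Q(x) log₂(Q(x)/P(x))

Computing term by term:
  Q(1)·log₂(Q(1)/P(1)) = 0.2·log₂(0.2/0.0098) = 0.87021
  Q(2)·log₂(Q(2)/P(2)) = 0.2·log₂(0.2/0.9519) = -0.45016
  Q(3)·log₂(Q(3)/P(3)) = 0.2·log₂(0.2/0.0098) = 0.87021
  Q(4)·log₂(Q(4)/P(4)) = 0.2·log₂(0.2/0.0098) = 0.87021
  Q(5)·log₂(Q(5)/P(5)) = 0.2·log₂(0.2/0.0187) = 0.68378

D_KL(Q||P) = 0.87021 - 0.45016 + 0.87021 + 0.87021 + 0.68378 = 2.84425 ≈ 2.8443 bits

These are NOT equal (difference: 0.8936 bits). KL divergence is asymmetric: D_KL(P||Q) ≠ D_KL(Q||P) in general.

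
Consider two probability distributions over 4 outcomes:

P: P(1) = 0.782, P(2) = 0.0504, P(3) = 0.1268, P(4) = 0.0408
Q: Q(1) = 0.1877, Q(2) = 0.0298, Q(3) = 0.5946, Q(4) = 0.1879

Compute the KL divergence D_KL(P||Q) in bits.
1.2756 bits

D_KL(P||Q) = Σ P(x) log₂(P(x)/Q(x))

Computing term by term:
  P(1)·log₂(P(1)/Q(1)) = 0.782·log₂(0.782/0.1877) = 1.60993
  P(2)·log₂(P(2)/Q(2)) = 0.0504·log₂(0.0504/0.0298) = 0.03821
  P(3)·log₂(P(3)/Q(3)) = 0.1268·log₂(0.1268/0.5946) = -0.28268
  P(4)·log₂(P(4)/Q(4)) = 0.0408·log₂(0.0408/0.1879) = -0.08990

D_KL(P||Q) = 1.60993 + 0.03821 - 0.28268 - 0.08990 = 1.27556 ≈ 1.2756 bits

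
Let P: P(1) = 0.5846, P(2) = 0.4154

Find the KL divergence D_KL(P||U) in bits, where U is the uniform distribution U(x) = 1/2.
0.0208 bits

U(i) = 1/2 for all i

D_KL(P||U) = Σ P(x) log₂(P(x) / (1/2))
           = Σ P(x) log₂(P(x)) + log₂(2)
           = log₂(2) - H(P)

H(P) = -Σ P(x) log₂(P(x)):
  -P(1)·log₂(P(1)) = -(0.5846)·log₂(0.5846) = 0.45276
  -P(2)·log₂(P(2)) = -(0.4154)·log₂(0.4154) = 0.52649
H(P) = 0.45276 + 0.52649 = 0.97925 bits

log₂(2) = 1.00000 bits

D_KL(P||U) = 1.00000 - 0.97925 = 0.02075 ≈ 0.0208 bits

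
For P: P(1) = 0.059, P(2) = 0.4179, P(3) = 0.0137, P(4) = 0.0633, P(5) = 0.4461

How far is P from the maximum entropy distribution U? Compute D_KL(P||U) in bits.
0.6986 bits

U(i) = 1/5 for all i

D_KL(P||U) = Σ P(x) log₂(P(x) / (1/5))
           = Σ P(x) log₂(P(x)) + log₂(5)
           = log₂(5) - H(P)

H(P) = -Σ P(x) log₂(P(x)):
  -P(1)·log₂(P(1)) = -(0.059)·log₂(0.059) = 0.24091
  -P(2)·log₂(P(2)) = -(0.4179)·log₂(0.4179) = 0.52604
  -P(3)·log₂(P(3)) = -(0.0137)·log₂(0.0137) = 0.08480
  -P(4)·log₂(P(4)) = -(0.0633)·log₂(0.0633) = 0.25204
  -P(5)·log₂(P(5)) = -(0.4461)·log₂(0.4461) = 0.51951
H(P) = 0.24091 + 0.52604 + 0.08480 + 0.25204 + 0.51951 = 1.62330 bits

log₂(5) = 2.32193 bits

D_KL(P||U) = 2.32193 - 1.62330 = 0.69863 ≈ 0.6986 bits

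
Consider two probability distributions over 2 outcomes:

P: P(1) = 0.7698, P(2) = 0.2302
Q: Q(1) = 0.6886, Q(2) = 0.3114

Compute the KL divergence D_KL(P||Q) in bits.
0.0235 bits

D_KL(P||Q) = Σ P(x) log₂(P(x)/Q(x))

Computing term by term:
  P(1)·log₂(P(1)/Q(1)) = 0.7698·log₂(0.7698/0.6886) = 0.12380
  P(2)·log₂(P(2)/Q(2)) = 0.2302·log₂(0.2302/0.3114) = -0.10034

D_KL(P||Q) = 0.12380 - 0.10034 = 0.02346 ≈ 0.0235 bits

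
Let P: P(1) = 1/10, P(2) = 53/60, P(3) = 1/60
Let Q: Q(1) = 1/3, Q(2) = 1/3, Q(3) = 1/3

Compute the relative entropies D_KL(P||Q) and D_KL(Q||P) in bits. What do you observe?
D_KL(P||Q) = 0.9962 bits, D_KL(Q||P) = 1.5510 bits. The two directions give different values (D_KL(Q||P) exceeds D_KL(P||Q) by 0.5548 bits): KL divergence is asymmetric.

D_KL(P||Q) = Σ P(x) log₂(P(x)/Q(x))

Computing term by term:
  P(1)·log₂(P(1)/Q(1)) = (1/10)·log₂((1/10)/(1/3)) = -0.17370
  P(2)·log₂(P(2)/Q(2)) = (53/60)·log₂((53/60)/(1/3)) = 1.24196
  P(3)·log₂(P(3)/Q(3)) = (1/60)·log₂((1/60)/(1/3)) = -0.07203

D_KL(P||Q) = -0.17370 + 1.24196 - 0.07203 = 0.99623 ≈ 0.9962 bits

D_KL(Q||P) = Σ Q(x) log₂(Q(x)/P(x))

Computing term by term:
  Q(1)·log₂(Q(1)/P(1)) = (1/3)·log₂((1/3)/(1/10)) = 0.57899
  Q(2)·log₂(Q(2)/P(2)) = (1/3)·log₂((1/3)/(53/60)) = -0.46866
  Q(3)·log₂(Q(3)/P(3)) = (1/3)·log₂((1/3)/(1/60)) = 1.44064

D_KL(Q||P) = 0.57899 - 0.46866 + 1.44064 = 1.55097 ≈ 1.5510 bits

These are NOT equal (difference: 0.5548 bits). KL divergence is asymmetric: D_KL(P||Q) ≠ D_KL(Q||P) in general.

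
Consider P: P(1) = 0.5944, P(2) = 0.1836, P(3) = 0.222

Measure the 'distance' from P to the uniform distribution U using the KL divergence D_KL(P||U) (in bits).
0.2079 bits

U(i) = 1/3 for all i

D_KL(P||U) = Σ P(x) log₂(P(x) / (1/3))
           = Σ P(x) log₂(P(x)) + log₂(3)
           = log₂(3) - H(P)

H(P) = -Σ P(x) log₂(P(x)):
  -P(1)·log₂(P(1)) = -(0.5944)·log₂(0.5944) = 0.44609
  -P(2)·log₂(P(2)) = -(0.1836)·log₂(0.1836) = 0.44897
  -P(3)·log₂(P(3)) = -(0.222)·log₂(0.222) = 0.48204
H(P) = 0.44609 + 0.44897 + 0.48204 = 1.37710 bits

log₂(3) = 1.58496 bits

D_KL(P||U) = 1.58496 - 1.37710 = 0.20786 ≈ 0.2079 bits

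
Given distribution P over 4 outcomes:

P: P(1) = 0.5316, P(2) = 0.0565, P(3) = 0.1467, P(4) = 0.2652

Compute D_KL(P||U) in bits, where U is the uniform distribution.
0.3671 bits

U(i) = 1/4 for all i

D_KL(P||U) = Σ P(x) log₂(P(x) / (1/4))
           = Σ P(x) log₂(P(x)) + log₂(4)
           = log₂(4) - H(P)

H(P) = -Σ P(x) log₂(P(x)):
  -P(1)·log₂(P(1)) = -(0.5316)·log₂(0.5316) = 0.48460
  -P(2)·log₂(P(2)) = -(0.0565)·log₂(0.0565) = 0.23423
  -P(3)·log₂(P(3)) = -(0.1467)·log₂(0.1467) = 0.40622
  -P(4)·log₂(P(4)) = -(0.2652)·log₂(0.2652) = 0.50782
H(P) = 0.48460 + 0.23423 + 0.40622 + 0.50782 = 1.63287 bits

log₂(4) = 2.00000 bits

D_KL(P||U) = 2.00000 - 1.63287 = 0.36713 ≈ 0.3671 bits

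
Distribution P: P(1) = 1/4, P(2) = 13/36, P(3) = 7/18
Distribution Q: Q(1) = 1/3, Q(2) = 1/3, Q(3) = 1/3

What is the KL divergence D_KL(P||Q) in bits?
0.0244 bits

D_KL(P||Q) = Σ P(x) log₂(P(x)/Q(x))

Computing term by term:
  P(1)·log₂(P(1)/Q(1)) = (1/4)·log₂((1/4)/(1/3)) = -0.10376
  P(2)·log₂(P(2)/Q(2)) = (13/36)·log₂((13/36)/(1/3)) = 0.04170
  P(3)·log₂(P(3)/Q(3)) = (7/18)·log₂((7/18)/(1/3)) = 0.08649

D_KL(P||Q) = -0.10376 + 0.04170 + 0.08649 = 0.02443 ≈ 0.0244 bits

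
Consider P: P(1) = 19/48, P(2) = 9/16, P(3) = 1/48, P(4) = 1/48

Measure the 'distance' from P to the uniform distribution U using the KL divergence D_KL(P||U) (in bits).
0.7711 bits

U(i) = 1/4 for all i

D_KL(P||U) = Σ P(x) log₂(P(x) / (1/4))
           = Σ P(x) log₂(P(x)) + log₂(4)
           = log₂(4) - H(P)

H(P) = -Σ P(x) log₂(P(x)):
  -P(1)·log₂(P(1)) = -(19/48)·log₂(19/48) = 0.52924
  -P(2)·log₂(P(2)) = -(9/16)·log₂(9/16) = 0.46692
  -P(3)·log₂(P(3)) = -(1/48)·log₂(1/48) = 0.11635
  -P(4)·log₂(P(4)) = -(1/48)·log₂(1/48) = 0.11635
H(P) = 0.52924 + 0.46692 + 0.11635 + 0.11635 = 1.22886 bits

log₂(4) = 2.00000 bits

D_KL(P||U) = 2.00000 - 1.22886 = 0.77114 ≈ 0.7711 bits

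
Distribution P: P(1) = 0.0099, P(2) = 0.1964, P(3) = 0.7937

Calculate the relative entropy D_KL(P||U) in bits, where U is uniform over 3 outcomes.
0.7933 bits

U(i) = 1/3 for all i

D_KL(P||U) = Σ P(x) log₂(P(x) / (1/3))
           = Σ P(x) log₂(P(x)) + log₂(3)
           = log₂(3) - H(P)

H(P) = -Σ P(x) log₂(P(x)):
  -P(1)·log₂(P(1)) = -(0.0099)·log₂(0.0099) = 0.06592
  -P(2)·log₂(P(2)) = -(0.1964)·log₂(0.1964) = 0.46117
  -P(3)·log₂(P(3)) = -(0.7937)·log₂(0.7937) = 0.26457
H(P) = 0.06592 + 0.46117 + 0.26457 = 0.79166 bits

log₂(3) = 1.58496 bits

D_KL(P||U) = 1.58496 - 0.79166 = 0.79330 ≈ 0.7933 bits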